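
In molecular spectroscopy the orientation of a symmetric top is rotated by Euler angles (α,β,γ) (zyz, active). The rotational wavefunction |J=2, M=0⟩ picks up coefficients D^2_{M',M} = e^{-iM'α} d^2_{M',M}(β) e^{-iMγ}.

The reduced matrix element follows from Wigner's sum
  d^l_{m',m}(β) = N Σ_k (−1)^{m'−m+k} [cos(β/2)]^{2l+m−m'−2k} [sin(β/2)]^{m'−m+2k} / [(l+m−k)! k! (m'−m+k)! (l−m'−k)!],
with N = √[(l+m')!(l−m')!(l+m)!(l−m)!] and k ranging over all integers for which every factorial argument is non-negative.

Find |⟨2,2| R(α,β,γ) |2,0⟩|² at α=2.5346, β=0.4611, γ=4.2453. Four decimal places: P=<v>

First d^2_{2,0}(β=0.4611), then the phase factors e^{-i(2)α} and e^{-i(0)γ}:
c=cos(0.4611/2)=0.973541, s=sin(0.4611/2)=0.228513; N=√[24·1·2·2]=9.797959
Admissible k: 0..0 (factorial args all ≥0)
  k=0: (−1)^2·9.7980/(4)·0.9735^2·0.2285^2 = +0.121229
d^2_{2,0}(0.4611) = +0.121229
|D^2_{2,0}|² = |d^2_{2,0}(β)|² = (+0.121229)² = 0.014696 (the z-rotation phases have unit modulus)

P=0.0147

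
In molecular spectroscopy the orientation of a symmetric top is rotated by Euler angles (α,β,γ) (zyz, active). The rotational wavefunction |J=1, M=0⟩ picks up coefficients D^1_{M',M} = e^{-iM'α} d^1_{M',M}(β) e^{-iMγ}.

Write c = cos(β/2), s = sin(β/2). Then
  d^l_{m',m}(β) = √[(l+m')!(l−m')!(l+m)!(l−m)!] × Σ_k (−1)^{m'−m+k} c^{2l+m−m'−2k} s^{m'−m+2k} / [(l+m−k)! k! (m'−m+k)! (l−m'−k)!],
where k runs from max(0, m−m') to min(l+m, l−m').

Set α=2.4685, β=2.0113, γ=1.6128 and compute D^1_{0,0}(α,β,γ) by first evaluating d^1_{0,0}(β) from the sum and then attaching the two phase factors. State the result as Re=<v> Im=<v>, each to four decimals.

Re=-0.4264 Im=0.0000

D^1_{0,0}(2.4685,2.0113,1.6128) = e^{-i·0·2.4685}·d^1_{0,0}(2.0113)·e^{-i·0·1.6128}. Compute d first:
With c≡cos(β/2)=0.535539 and s≡sin(β/2)=0.844510, N=[1·1·1·1]^{1/2}=1.000000
Admissible k: 0..1 (factorial args all ≥0)
  k=0: (−1)^0·1.0000/(1)·0.5355^2·0.8445^0 = +0.286802
  k=1: (−1)^1·1.0000/(1)·0.5355^0·0.8445^2 = -0.713198
d^1_{0,0}(2.0113) = +0.286802 -0.713198 = -0.426395
Phases: e^{-i·(0)·2.4685}=+1.000000+0.000000i, e^{-i·(0)·1.6128}=+1.000000+0.000000i ⇒ D=-0.426395+0.000000i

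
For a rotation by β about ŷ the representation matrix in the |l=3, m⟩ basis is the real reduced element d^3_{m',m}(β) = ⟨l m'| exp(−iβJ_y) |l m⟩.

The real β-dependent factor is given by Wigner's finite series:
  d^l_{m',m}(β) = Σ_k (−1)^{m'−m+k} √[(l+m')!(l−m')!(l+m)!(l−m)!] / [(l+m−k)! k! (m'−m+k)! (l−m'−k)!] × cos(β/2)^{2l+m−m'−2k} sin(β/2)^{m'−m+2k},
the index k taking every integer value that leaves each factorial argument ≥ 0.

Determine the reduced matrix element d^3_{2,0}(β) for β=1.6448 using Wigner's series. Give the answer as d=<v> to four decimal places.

d^3_{2,0}(β=1.6448) via Wigner's sum:
Half-angle: c=0.680464, s=0.732781. N=√(120·1·6·6)=65.726707
The bounds max(0,m−m')=0 and min(l+m,l−m')=1 give 2 terms
  k=0: (−1)^2·65.7267/(12)·0.6805^4·0.7328^2 = +0.630567
  k=1: (−1)^3·65.7267/(12)·0.6805^2·0.7328^4 = -0.731254
d^3_{2,0}(1.6448) = +0.630567 -0.731254 = -0.100688

d=-0.1007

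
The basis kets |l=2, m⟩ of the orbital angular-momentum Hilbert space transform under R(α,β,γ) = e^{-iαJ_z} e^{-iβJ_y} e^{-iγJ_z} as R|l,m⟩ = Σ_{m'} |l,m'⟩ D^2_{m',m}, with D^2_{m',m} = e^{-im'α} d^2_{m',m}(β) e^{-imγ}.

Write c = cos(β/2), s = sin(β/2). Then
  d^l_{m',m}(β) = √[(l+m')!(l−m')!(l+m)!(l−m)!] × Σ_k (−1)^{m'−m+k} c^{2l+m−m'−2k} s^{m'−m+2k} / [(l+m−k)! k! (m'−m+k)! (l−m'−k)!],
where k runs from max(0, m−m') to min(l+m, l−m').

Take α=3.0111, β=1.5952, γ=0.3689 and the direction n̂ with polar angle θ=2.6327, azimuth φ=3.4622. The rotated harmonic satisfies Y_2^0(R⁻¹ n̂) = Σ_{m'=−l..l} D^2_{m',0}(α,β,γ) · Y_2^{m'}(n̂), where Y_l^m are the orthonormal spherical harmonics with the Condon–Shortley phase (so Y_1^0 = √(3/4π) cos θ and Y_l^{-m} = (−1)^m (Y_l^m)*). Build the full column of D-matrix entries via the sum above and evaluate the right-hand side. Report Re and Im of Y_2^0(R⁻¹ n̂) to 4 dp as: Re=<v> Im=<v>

Need the full column D^2_{m',0} for m'=−2..2 at α=3.0111, β=1.5952, γ=0.3689.
cos(β/2)=0.698426, sin(β/2)=0.715682
d^2_{-2,0}: single k=2 term ⇒ +0.612008;  D = +0.591283-0.157918i
d^2_{-1,0}: k∈[1..2] ⇒ +0.597252 -0.627128 = -0.029876;  D = +0.029622-0.003888i
d^2_{0,0}: k∈[0..2] ⇒ +0.237948 -0.999405 +0.262349 = -0.499107;  D = -0.499107+0.000000i
d^2_{1,0}: k∈[0..1] ⇒ -0.597252 +0.627128 = +0.029876;  D = -0.029622-0.003888i
d^2_{2,0}: single k=0 term ⇒ +0.612008;  D = +0.591283+0.157918i
Y_2^{m'}(θ=2.6327,φ=3.4622) and Σ D·Y over m':
  (+0.5913-0.1579i)·(+0.0735-0.0548i)  (+0.0296-0.0039i)·(+0.3119-0.1036i)  (-0.4991+0.0000i)·(+0.4062+0.0000i)  (-0.0296-0.0039i)·(-0.3119-0.1036i)  (+0.5913+0.1579i)·(+0.0735+0.0548i)
Y_2^0(R⁻¹ n̂) = -0.115483+0.000000i

Re=-0.1155 Im=0.0000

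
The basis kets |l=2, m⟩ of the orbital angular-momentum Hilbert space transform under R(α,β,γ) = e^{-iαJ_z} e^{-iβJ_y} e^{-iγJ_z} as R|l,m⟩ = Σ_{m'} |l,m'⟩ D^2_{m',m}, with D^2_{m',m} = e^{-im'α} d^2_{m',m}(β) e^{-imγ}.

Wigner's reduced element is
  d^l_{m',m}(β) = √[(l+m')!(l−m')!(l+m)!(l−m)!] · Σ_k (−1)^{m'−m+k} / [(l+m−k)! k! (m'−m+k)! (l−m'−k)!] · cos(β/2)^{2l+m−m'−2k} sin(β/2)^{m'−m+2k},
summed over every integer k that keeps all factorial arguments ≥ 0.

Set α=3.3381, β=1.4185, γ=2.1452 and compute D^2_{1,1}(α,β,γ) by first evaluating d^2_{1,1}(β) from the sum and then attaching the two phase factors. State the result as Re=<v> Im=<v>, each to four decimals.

First d^2_{1,1}(β=1.4185), then the phase factors e^{-i(1)α} and e^{-i(1)γ}:
With c≡cos(β/2)=0.758851 and s≡sin(β/2)=0.651265, N=[6·1·6·1]^{1/2}=6.000000
The bounds max(0,m−m')=0 and min(l+m,l−m')=1 give 2 terms
  k=0: (−1)^0·6.0000/(6)·0.7589^4·0.6513^0 = +0.331608
  k=1: (−1)^1·6.0000/(2)·0.7589^2·0.6513^2 = -0.732738
d^2_{1,1}(1.4185) = +0.331608 -0.732738 = -0.401130
Attach z-rotation phases: D = e^{-i(1)(3.3381)}·(-0.401130)·e^{-i(1)(2.1452)} = -0.279503-0.287721i

Re=-0.2795 Im=-0.2877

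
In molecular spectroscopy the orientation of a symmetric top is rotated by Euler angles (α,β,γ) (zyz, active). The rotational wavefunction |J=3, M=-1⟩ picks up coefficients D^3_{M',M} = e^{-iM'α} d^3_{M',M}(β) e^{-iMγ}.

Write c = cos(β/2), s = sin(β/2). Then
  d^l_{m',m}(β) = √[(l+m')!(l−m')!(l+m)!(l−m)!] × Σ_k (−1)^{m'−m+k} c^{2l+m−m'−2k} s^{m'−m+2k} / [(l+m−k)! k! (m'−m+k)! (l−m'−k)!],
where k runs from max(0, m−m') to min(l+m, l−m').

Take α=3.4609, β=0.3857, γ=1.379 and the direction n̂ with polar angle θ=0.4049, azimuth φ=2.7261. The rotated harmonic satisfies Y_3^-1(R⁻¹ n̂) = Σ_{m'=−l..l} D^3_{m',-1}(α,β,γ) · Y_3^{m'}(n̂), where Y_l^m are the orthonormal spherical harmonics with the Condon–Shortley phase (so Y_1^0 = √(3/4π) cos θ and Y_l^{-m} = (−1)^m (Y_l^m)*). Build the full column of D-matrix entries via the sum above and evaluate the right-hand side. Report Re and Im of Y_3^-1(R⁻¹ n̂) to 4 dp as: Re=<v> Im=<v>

Re=-0.3203 Im=-0.0272

Need the full column D^3_{m',-1} for m'=−3..3 at α=3.4609, β=0.3857, γ=1.379.
cos(β/2)=0.981462, sin(β/2)=0.191657
d^3_{-3,-1}: single k=2 term ⇒ +0.132004;  D = +0.091525-0.095123i
d^3_{-2,-1}: k∈[1..2] ⇒ +0.551940 -0.042094 = +0.509846;  D = -0.220303+0.459792i
d^3_{-1,-1}: k∈[0..2] ⇒ +0.893801 -0.272667 +0.007798 = +0.628932;  D = +0.079979-0.623826i
d^3_{0,-1}: k∈[0..2] ⇒ -0.604620 +0.069168 -0.000879 = -0.536331;  D = -0.102237-0.526497i
d^3_{1,-1}: k∈[0..2] ⇒ +0.204500 -0.010398 +0.000050 = +0.194152;  D = -0.094968-0.169341i
d^3_{2,-1}: k∈[0..1] ⇒ -0.042094 +0.000803 = -0.041292;  D = -0.030482-0.027854i
d^3_{3,-1}: single k=0 term ⇒ +0.005034;  D = -0.004594-0.002058i
Y_3^{m'}(θ=0.4049,φ=2.7261) and Σ D·Y over m':
  (+0.0915-0.0951i)·(-0.0081-0.0242i)  (-0.2203+0.4598i)·(+0.0983+0.1077i)  (+0.0800-0.6238i)·(-0.3755-0.1657i)  (-0.1022-0.5265i)·(+0.4199+0.0000i)  (-0.0950-0.1693i)·(+0.3755-0.1657i)  (-0.0305-0.0279i)·(+0.0983-0.1077i)  (-0.0046-0.0021i)·(+0.0081-0.0242i)
Y_3^-1(R⁻¹ n̂) = -0.320311-0.027238i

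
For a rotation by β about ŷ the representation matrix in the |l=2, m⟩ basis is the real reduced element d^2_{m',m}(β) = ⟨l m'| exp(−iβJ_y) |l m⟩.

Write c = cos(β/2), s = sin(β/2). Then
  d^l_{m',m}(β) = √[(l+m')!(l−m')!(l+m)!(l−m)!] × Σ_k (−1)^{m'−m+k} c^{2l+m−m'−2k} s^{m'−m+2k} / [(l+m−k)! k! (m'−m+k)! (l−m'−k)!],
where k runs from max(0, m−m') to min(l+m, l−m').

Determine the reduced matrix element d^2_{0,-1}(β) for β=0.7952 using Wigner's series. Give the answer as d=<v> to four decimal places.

d^2_{0,-1}(β=0.7952) via Wigner's sum:
With c≡cos(β/2)=0.921993 and s≡sin(β/2)=0.387207, N=[2·2·1·6]^{1/2}=4.898979
Admissible k: 0..1 (factorial args all ≥0)
  k=0: (−1)^1·4.8990/(2)·0.9220^3·0.3872^1 = -0.743364
  k=1: (−1)^2·4.8990/(2)·0.9220^1·0.3872^3 = +0.131109
d^2_{0,-1}(0.7952) = -0.743364 +0.131109 = -0.612255

d=-0.6123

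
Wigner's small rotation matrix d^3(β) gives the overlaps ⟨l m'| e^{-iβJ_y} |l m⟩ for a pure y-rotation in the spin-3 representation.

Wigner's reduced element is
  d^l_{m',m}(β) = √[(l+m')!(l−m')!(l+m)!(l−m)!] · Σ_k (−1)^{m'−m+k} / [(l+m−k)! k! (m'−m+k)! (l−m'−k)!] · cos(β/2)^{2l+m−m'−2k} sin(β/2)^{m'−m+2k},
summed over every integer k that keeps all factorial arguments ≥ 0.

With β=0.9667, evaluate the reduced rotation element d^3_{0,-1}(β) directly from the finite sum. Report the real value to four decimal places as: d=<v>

d=-0.2185

d^3_{0,-1}(β=0.9667) via Wigner's sum:
With c≡cos(β/2)=0.885443 and s≡sin(β/2)=0.464748, N=[6·6·2·24]^{1/2}=41.569219
The bounds max(0,m−m')=0 and min(l+m,l−m')=2 give 3 terms
  k=0: (−1)^1·41.5692/(12)·0.8854^5·0.4647^1 = -0.876216
  k=1: (−1)^2·41.5692/(4)·0.8854^3·0.4647^3 = +0.724180
  k=2: (−1)^3·41.5692/(12)·0.8854^1·0.4647^5 = -0.066503
d^3_{0,-1}(0.9667) = -0.876216 +0.724180 -0.066503 = -0.218539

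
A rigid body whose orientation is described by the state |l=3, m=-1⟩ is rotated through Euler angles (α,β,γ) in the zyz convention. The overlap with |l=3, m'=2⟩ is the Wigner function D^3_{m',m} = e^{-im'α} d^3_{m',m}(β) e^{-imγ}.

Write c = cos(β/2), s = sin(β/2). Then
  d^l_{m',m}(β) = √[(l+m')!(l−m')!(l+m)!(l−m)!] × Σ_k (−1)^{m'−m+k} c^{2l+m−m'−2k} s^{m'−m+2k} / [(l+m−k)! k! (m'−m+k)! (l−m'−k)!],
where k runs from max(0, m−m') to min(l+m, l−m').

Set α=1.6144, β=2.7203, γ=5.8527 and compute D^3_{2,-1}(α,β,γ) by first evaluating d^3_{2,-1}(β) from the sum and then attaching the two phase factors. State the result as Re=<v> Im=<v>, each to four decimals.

First d^3_{2,-1}(β=2.7203), then the phase factors e^{-i(2)α} and e^{-i(-1)γ}:
With c≡cos(β/2)=0.209092 and s≡sin(β/2)=0.977896, N=[120·1·2·24]^{1/2}=75.894664
Admissible k: 0..1 (factorial args all ≥0)
  k=0: (−1)^3·75.8947/(12)·0.2091^3·0.9779^3 = -0.054065
  k=1: (−1)^4·75.8947/(24)·0.2091^1·0.9779^5 = +0.591290
d^3_{2,-1}(2.7203) = -0.054065 +0.591290 = +0.537225
Phases: e^{-i·(2)·1.6144}=-0.996200+0.087097i, e^{-i·(-1)·5.8527}=+0.908763-0.417312i ⇒ D=-0.466829+0.265860i

Re=-0.4668 Im=0.2659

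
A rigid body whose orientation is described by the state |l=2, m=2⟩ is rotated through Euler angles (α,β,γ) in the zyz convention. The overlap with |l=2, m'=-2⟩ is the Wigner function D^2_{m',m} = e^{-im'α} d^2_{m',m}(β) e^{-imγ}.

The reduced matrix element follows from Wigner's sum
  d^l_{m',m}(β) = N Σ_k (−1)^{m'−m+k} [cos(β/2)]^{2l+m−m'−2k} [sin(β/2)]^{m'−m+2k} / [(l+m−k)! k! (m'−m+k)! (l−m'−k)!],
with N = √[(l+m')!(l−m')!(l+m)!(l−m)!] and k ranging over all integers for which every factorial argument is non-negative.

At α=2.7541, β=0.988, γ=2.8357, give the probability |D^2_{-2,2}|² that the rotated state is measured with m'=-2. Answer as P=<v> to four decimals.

D^2_{-2,2}(2.7541,0.988,2.8357) = e^{-i·-2·2.7541}·d^2_{-2,2}(0.988)·e^{-i·2·2.8357}. Compute d first:
With c≡cos(β/2)=0.880443 and s≡sin(β/2)=0.474151, N=[1·24·24·1]^{1/2}=24.000000
The bounds max(0,m−m')=4 and min(l+m,l−m')=4 give 1 term
  k=4: (−1)^0·24.0000/(24)·0.8804^0·0.4742^4 = +0.050544
d^2_{-2,2}(0.988) = +0.050544
|D^2_{-2,2}|² = |d^2_{-2,2}(β)|² = (+0.050544)² = 0.002555 (the z-rotation phases have unit modulus)

P=0.0026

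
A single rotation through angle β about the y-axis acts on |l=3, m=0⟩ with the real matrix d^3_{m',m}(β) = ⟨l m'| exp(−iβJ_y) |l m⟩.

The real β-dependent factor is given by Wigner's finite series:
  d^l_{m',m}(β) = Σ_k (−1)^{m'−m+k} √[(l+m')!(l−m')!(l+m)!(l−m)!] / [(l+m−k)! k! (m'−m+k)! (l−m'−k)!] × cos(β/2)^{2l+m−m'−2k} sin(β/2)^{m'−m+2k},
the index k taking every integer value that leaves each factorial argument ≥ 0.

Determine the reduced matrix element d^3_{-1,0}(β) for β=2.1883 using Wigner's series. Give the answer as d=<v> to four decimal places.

d^3_{-1,0}(β=2.1883) via Wigner's sum:
Half-angle: c=0.458802, s=0.888539. N=√(2·24·6·6)=41.569219
k∈{1,2,3} keeps every argument non-negative
  k=1: (−1)^0·41.5692/(12)·0.4588^5·0.8885^1 = +0.062574
  k=2: (−1)^1·41.5692/(4)·0.4588^3·0.8885^3 = -0.704071
  k=3: (−1)^2·41.5692/(12)·0.4588^1·0.8885^5 = +0.880232
d^3_{-1,0}(2.1883) = +0.062574 -0.704071 +0.880232 = +0.238735

d=0.2387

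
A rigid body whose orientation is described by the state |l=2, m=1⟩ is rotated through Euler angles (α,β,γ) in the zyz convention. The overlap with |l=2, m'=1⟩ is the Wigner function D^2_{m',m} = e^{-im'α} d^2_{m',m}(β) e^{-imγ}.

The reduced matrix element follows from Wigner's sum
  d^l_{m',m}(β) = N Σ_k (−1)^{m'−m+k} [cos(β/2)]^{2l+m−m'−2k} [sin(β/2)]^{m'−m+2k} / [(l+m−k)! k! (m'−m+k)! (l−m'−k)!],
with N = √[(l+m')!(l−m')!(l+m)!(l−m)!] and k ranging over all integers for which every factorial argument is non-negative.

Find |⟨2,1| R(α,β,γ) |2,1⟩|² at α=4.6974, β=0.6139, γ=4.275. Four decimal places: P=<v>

P=0.3328

First d^2_{1,1}(β=0.6139), then the phase factors e^{-i(1)α} and e^{-i(1)γ}:
With c≡cos(β/2)=0.953260 and s≡sin(β/2)=0.302153, N=[6·1·6·1]^{1/2}=6.000000
Admissible k: 0..1 (factorial args all ≥0)
  k=0: (−1)^0·6.0000/(6)·0.9533^4·0.3022^0 = +0.825743
  k=1: (−1)^1·6.0000/(2)·0.9533^2·0.3022^2 = -0.248884
d^2_{1,1}(0.6139) = +0.825743 -0.248884 = +0.576859
|D^2_{1,1}|² = |d^2_{1,1}(β)|² = (+0.576859)² = 0.332766 (the z-rotation phases have unit modulus)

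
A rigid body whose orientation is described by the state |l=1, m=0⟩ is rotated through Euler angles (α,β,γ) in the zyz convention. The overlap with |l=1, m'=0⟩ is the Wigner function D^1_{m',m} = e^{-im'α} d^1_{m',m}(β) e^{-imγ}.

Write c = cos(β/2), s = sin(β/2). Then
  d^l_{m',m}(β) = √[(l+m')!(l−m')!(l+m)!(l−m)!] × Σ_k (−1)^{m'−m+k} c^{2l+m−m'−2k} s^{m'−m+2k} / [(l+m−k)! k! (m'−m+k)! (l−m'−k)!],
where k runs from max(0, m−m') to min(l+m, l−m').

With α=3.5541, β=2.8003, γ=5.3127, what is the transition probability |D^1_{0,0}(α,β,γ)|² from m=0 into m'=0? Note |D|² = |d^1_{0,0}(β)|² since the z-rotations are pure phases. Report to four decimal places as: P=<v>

P=0.8880

Split into d^1_{0,0}(β=2.8003) × two z-phases.
c=cos(2.8003/2)=0.169819, s=sin(2.8003/2)=0.985475; N=√[1·1·1·1]=1.000000
k: max(0,(0)−(0))=0 … min(1+(0),1−(0))=1
  k=0: (−1)^0·1.0000/(1)·0.1698^2·0.9855^0 = +0.028839
  k=1: (−1)^1·1.0000/(1)·0.1698^0·0.9855^2 = -0.971161
d^1_{0,0}(2.8003) = +0.028839 -0.971161 = -0.942323
|D^1_{0,0}|² = |d^1_{0,0}(β)|² = (-0.942323)² = 0.887972 (the z-rotation phases have unit modulus)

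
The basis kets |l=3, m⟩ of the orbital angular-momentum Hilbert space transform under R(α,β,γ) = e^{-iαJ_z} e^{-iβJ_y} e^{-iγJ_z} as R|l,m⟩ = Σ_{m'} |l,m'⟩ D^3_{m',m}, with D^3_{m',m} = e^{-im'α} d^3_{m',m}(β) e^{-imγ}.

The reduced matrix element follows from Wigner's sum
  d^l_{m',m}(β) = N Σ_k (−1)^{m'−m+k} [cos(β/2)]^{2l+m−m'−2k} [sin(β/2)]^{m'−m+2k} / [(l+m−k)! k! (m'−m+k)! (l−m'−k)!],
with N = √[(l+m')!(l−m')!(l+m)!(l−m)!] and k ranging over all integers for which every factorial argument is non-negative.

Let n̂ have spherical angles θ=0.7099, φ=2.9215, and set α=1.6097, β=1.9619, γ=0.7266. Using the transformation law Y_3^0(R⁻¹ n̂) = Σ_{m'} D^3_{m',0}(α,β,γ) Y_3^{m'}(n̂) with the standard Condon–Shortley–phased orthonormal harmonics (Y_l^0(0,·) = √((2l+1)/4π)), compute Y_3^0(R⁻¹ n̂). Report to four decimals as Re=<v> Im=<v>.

Need the full column D^3_{m',0} for m'=−3..3 at α=1.6097, β=1.9619, γ=0.7266.
cos(β/2)=0.556233, sin(β/2)=0.831026
d^3_{-3,0}: single k=3 term ⇒ +0.441703;  D = +0.051435-0.438698i
d^3_{-2,0}: k∈[2..3] ⇒ +0.362091 -0.808227 = -0.446136;  D = +0.444786+0.034678i
d^3_{-1,0}: k∈[1..3] ⇒ +0.153282 -1.026424 +0.763697 = -0.109446;  D = +0.004257-0.109363i
d^3_{0,0}: k∈[0..3] ⇒ +0.029617 -0.594977 +1.328053 -0.329373 = +0.433320;  D = +0.433320+0.000000i
d^3_{1,0}: k∈[0..2] ⇒ -0.153282 +1.026424 -0.763697 = +0.109446;  D = -0.004257-0.109363i
d^3_{2,0}: k∈[0..1] ⇒ +0.362091 -0.808227 = -0.446136;  D = +0.444786-0.034678i
d^3_{3,0}: single k=0 term ⇒ -0.441703;  D = -0.051435-0.438698i
Y_3^{m'}(θ=0.7099,φ=2.9215) and Σ D·Y over m':
  (+0.0514-0.4387i)·(-0.0912-0.0708i)  (+0.4448+0.0347i)·(+0.2979+0.1403i)  (+0.0043-0.1094i)·(-0.3856-0.0863i)  (+0.4333+0.0000i)·(-0.0351+0.0000i)  (-0.0043-0.1094i)·(+0.3856-0.0863i)  (+0.4448-0.0347i)·(+0.2979-0.1403i)  (-0.0514-0.4387i)·(+0.0912-0.0708i)
Y_3^0(R⁻¹ n̂) = +0.146344+0.000000i

Re=0.1463 Im=0.0000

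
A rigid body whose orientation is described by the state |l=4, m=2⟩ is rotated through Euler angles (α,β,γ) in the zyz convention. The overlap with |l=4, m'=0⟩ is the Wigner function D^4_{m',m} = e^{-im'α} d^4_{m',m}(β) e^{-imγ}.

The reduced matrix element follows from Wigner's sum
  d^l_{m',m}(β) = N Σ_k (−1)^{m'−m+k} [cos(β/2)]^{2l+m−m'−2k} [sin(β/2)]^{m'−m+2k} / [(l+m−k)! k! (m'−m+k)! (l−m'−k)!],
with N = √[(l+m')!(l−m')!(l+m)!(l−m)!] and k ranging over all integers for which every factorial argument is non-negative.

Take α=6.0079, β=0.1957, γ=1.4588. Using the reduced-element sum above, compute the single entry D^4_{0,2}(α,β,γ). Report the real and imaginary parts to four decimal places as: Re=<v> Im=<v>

Re=-0.0836 Im=-0.0190

First d^4_{0,2}(β=0.1957), then the phase factors e^{-i(0)α} and e^{-i(2)γ}:
With c≡cos(β/2)=0.995217 and s≡sin(β/2)=0.097694, N=[24·24·720·2]^{1/2}=910.735966
Admissible k: 2..4 (factorial args all ≥0)
  k=2: (−1)^0·910.7360/(96)·0.9952^6·0.0977^2 = +0.087976
  k=3: (−1)^1·910.7360/(36)·0.9952^4·0.0977^4 = -0.002261
  k=4: (−1)^2·910.7360/(96)·0.9952^2·0.0977^6 = +0.000008
d^4_{0,2}(0.1957) = +0.087976 -0.002261 +0.000008 = +0.085723
Phases: e^{-i·(0)·6.0079}=+1.000000+0.000000i, e^{-i·(2)·1.4588}=-0.975018-0.222124i ⇒ D=-0.083582-0.019041i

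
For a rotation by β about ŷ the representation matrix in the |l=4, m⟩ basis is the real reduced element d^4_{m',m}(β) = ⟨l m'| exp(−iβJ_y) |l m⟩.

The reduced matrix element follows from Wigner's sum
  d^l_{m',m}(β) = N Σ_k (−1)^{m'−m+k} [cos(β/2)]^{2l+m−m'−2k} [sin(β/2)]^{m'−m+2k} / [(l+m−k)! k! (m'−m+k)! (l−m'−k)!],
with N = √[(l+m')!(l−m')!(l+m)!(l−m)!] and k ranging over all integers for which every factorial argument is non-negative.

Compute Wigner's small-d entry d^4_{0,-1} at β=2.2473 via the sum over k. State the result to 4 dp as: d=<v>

d=-0.0699

d^4_{0,-1}(β=2.2473) via Wigner's sum:
Half-angle: c=0.432394, s=0.901685. N=√(24·24·6·120)=643.987578
k∈{0,1,2,3} keeps every argument non-negative
  k=0: (−1)^1·643.9876/(144)·0.4324^7·0.9017^1 = -0.011395
  k=1: (−1)^2·643.9876/(24)·0.4324^5·0.9017^3 = +0.297324
  k=2: (−1)^3·643.9876/(24)·0.4324^3·0.9017^5 = -1.292943
  k=3: (−1)^4·643.9876/(144)·0.4324^1·0.9017^7 = +0.937082
d^4_{0,-1}(2.2473) = -0.011395 +0.297324 -1.292943 +0.937082 = -0.069932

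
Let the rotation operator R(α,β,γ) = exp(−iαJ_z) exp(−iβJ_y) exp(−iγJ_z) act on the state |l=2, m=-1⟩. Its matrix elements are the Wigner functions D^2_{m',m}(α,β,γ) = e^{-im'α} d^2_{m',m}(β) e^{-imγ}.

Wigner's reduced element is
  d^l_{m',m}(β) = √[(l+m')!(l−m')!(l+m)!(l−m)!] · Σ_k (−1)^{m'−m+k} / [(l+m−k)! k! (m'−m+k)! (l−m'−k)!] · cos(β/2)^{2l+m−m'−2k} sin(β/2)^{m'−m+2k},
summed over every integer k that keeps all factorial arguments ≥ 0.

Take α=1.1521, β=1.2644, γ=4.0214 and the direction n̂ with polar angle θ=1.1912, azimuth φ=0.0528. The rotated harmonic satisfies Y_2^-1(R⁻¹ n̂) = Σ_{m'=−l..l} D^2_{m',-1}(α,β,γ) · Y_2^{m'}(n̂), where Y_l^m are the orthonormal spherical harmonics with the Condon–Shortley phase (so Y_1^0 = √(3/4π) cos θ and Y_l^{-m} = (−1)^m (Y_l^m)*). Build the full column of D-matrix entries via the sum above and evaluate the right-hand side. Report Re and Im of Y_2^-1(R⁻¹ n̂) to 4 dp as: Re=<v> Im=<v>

Need the full column D^2_{m',-1} for m'=−2..2 at α=1.1521, β=1.2644, γ=4.0214.
cos(β/2)=0.806729, sin(β/2)=0.590921
d^2_{-2,-1}: single k=1 term ⇒ +0.620502;  D = +0.619944+0.026311i
d^2_{-1,-1}: k∈[0..1] ⇒ +0.423557 -0.681767 = -0.258210;  D = -0.114889+0.231242i
d^2_{0,-1}: k∈[0..1] ⇒ -0.759957 +0.407748 = -0.352209;  D = +0.224462+0.271418i
d^2_{1,-1}: k∈[0..1] ⇒ +0.681767 -0.121932 = +0.559835;  D = -0.539209+0.150562i
d^2_{2,-1}: single k=0 term ⇒ -0.332925;  D = +0.048567-0.329363i
Y_2^{m'}(θ=1.1912,φ=0.0528) and Σ D·Y over m':
  (+0.6199+0.0263i)·(+0.3314-0.0351i)  (-0.1149+0.2312i)·(+0.2655-0.0140i)  (+0.2245+0.2714i)·(-0.1855+0.0000i)  (-0.5392+0.1506i)·(-0.2655-0.0140i)  (+0.0486-0.3294i)·(+0.3314+0.0351i)
Y_2^-1(R⁻¹ n̂) = +0.310413-0.140237i

Re=0.3104 Im=-0.1402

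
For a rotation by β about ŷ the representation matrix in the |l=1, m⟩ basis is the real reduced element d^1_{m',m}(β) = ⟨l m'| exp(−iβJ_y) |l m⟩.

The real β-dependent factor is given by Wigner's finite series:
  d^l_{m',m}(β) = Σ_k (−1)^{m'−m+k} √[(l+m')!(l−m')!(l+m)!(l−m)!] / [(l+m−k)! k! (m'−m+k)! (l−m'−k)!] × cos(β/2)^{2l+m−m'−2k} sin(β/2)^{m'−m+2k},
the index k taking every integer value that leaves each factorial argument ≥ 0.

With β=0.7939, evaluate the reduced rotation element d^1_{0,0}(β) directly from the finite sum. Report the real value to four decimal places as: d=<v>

d=0.7011

d^1_{0,0}(β=0.7939) via Wigner's sum:
Half-angle: c=0.922244, s=0.386607. N=√(1·1·1·1)=1.000000
Admissible k: 0..1 (factorial args all ≥0)
  k=0: (−1)^0·1.0000/(1)·0.9222^2·0.3866^0 = +0.850535
  k=1: (−1)^1·1.0000/(1)·0.9222^0·0.3866^2 = -0.149465
d^1_{0,0}(0.7939) = +0.850535 -0.149465 = +0.701070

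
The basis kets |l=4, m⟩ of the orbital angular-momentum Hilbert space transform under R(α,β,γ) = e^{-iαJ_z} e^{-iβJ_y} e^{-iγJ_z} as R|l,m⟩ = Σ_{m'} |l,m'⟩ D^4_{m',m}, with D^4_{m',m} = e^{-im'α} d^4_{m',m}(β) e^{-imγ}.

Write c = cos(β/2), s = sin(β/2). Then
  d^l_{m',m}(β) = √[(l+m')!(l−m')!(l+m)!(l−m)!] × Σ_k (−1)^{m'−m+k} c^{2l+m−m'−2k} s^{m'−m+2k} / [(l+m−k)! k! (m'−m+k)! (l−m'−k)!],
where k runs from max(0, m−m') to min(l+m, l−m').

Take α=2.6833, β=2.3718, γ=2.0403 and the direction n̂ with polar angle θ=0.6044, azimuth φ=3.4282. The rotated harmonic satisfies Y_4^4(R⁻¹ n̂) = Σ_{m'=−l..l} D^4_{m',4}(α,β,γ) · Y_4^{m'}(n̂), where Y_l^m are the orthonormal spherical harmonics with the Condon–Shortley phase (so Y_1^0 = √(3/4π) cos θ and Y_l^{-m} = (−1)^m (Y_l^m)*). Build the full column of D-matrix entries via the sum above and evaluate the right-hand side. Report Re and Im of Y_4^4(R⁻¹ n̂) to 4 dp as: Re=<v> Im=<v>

Need the full column D^4_{m',4} for m'=−4..4 at α=2.6833, β=2.3718, γ=2.0403.
cos(β/2)=0.375463, sin(β/2)=0.926837
d^4_{-4,4}: single k=8 term ⇒ +0.544538;  D = -0.458567+0.293663i
d^4_{-3,4}: single k=7 term ⇒ +0.623932;  D = +0.620071-0.069300i
d^4_{-2,4}: single k=6 term ⇒ +0.472862;  D = -0.444679-0.160807i
d^4_{-1,4}: single k=5 term ⇒ +0.270903;  D = +0.187710+0.195329i
d^4_{0,4}: single k=4 term ⇒ +0.122696;  D = -0.037104-0.116952i
d^4_{1,4}: single k=3 term ⇒ +0.044457;  D = -0.006691+0.043951i
d^4_{2,4}: single k=2 term ⇒ +0.012735;  D = +0.007289-0.010443i
d^4_{3,4}: single k=1 term ⇒ +0.002758;  D = -0.002416+0.001330i
d^4_{4,4}: single k=0 term ⇒ +0.000395;  D = +0.000395-0.000018i
Y_4^{m'}(θ=0.6044,φ=3.4282) and Σ D·Y over m':
  (-0.4586+0.2937i)·(+0.0190-0.0421i)  (+0.6201-0.0693i)·(-0.1233+0.1432i)  (-0.4447-0.1608i)·(+0.3394-0.2191i)  (+0.1877+0.1953i)·(-0.3691+0.1088i)  (-0.0371-0.1170i)·(-0.1341+0.0000i)  (-0.0067+0.0440i)·(+0.3691+0.1088i)  (+0.0073-0.0104i)·(+0.3394+0.2191i)  (-0.0024+0.0013i)·(+0.1233+0.1432i)  (+0.0004-0.0000i)·(+0.0190+0.0421i)
Y_4^4(R⁻¹ n̂) = -0.337599+0.142443i

Re=-0.3376 Im=0.1424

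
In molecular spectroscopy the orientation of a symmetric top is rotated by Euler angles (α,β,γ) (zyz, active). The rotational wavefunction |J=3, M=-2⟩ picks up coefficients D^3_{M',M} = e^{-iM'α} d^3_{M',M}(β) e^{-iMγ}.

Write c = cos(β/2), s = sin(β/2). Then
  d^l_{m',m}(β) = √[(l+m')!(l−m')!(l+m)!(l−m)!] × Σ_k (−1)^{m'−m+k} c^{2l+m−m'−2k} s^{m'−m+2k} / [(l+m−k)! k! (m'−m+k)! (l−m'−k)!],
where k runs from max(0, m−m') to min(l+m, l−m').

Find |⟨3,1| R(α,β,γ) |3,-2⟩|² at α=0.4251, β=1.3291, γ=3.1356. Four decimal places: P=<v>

First d^3_{1,-2}(β=1.3291), then the phase factors e^{-i(1)α} and e^{-i(-2)γ}:
With c≡cos(β/2)=0.787194 and s≡sin(β/2)=0.616705, N=[24·2·1·120]^{1/2}=75.894664
k: max(0,(-2)−(1))=0 … min(3+(-2),3−(1))=1
  k=0: (−1)^3·75.8947/(12)·0.7872^3·0.6167^3 = -0.723616
  k=1: (−1)^4·75.8947/(24)·0.7872^1·0.6167^5 = +0.222059
d^3_{1,-2}(1.3291) = -0.723616 +0.222059 = -0.501557
|D^3_{1,-2}|² = |d^3_{1,-2}(β)|² = (-0.501557)² = 0.251559 (the z-rotation phases have unit modulus)

P=0.2516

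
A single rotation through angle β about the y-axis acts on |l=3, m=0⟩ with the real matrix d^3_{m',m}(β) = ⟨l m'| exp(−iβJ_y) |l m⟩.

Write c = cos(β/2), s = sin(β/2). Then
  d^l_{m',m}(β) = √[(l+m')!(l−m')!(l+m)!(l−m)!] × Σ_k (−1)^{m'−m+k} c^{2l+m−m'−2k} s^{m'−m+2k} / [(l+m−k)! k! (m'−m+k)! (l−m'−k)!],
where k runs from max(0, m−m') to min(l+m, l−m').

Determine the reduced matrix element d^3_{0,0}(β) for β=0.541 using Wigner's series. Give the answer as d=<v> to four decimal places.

d^3_{0,0}(β=0.541) via Wigner's sum:
Half-angle: c=0.963637, s=0.267213. N=√(6·6·6·6)=36.000000
The bounds max(0,m−m')=0 and min(l+m,l−m')=3 give 4 terms
  k=0: (−1)^0·36.0000/(36)·0.9636^6·0.2672^0 = +0.800722
  k=1: (−1)^1·36.0000/(4)·0.9636^4·0.2672^2 = -0.554132
  k=2: (−1)^2·36.0000/(4)·0.9636^2·0.2672^4 = +0.042609
  k=3: (−1)^3·36.0000/(36)·0.9636^0·0.2672^6 = -0.000364
d^3_{0,0}(0.541) = +0.800722 -0.554132 +0.042609 -0.000364 = +0.288835

d=0.2888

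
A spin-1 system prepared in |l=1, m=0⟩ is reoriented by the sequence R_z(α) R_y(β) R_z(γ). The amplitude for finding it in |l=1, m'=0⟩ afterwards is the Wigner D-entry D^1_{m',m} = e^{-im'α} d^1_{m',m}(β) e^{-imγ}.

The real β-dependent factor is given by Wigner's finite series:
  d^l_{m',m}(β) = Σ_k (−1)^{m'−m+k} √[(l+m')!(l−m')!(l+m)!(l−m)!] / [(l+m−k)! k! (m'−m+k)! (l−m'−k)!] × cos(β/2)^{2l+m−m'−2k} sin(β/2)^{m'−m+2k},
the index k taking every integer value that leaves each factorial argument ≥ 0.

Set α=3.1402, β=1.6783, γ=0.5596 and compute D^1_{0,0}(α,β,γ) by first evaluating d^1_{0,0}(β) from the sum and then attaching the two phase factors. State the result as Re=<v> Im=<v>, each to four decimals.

Split into d^1_{0,0}(β=1.6783) × two z-phases.
c=cos(1.6783/2)=0.668096, s=sin(1.6783/2)=0.744076; N=√[1·1·1·1]=1.000000
k: max(0,(0)−(0))=0 … min(1+(0),1−(0))=1
  k=0: (−1)^0·1.0000/(1)·0.6681^2·0.7441^0 = +0.446352
  k=1: (−1)^1·1.0000/(1)·0.6681^0·0.7441^2 = -0.553648
d^1_{0,0}(1.6783) = +0.446352 -0.553648 = -0.107297
Attach z-rotation phases: D = e^{-i(0)(3.1402)}·(-0.107297)·e^{-i(0)(0.5596)} = -0.107297+0.000000i

Re=-0.1073 Im=0.0000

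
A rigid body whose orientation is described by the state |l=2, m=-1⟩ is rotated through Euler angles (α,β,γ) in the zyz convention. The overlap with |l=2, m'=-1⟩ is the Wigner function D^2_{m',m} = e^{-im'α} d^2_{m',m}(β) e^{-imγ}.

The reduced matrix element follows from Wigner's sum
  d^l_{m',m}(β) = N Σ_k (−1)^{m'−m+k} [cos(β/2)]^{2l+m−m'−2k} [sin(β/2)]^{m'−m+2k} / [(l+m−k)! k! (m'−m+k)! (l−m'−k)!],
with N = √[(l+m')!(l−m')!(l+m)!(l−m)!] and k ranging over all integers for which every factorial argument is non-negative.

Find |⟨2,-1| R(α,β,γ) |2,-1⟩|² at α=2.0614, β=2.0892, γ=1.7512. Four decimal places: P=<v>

P=0.2522

D^2_{-1,-1}(2.0614,2.0892,1.7512) = e^{-i·-1·2.0614}·d^2_{-1,-1}(2.0892)·e^{-i·-1·1.7512}. Compute d first:
With c≡cos(β/2)=0.502248 and s≡sin(β/2)=0.864724, N=[1·6·1·6]^{1/2}=6.000000
Admissible k: 0..1 (factorial args all ≥0)
  k=0: (−1)^0·6.0000/(6)·0.5022^4·0.8647^0 = +0.063632
  k=1: (−1)^1·6.0000/(2)·0.5022^2·0.8647^2 = -0.565864
d^2_{-1,-1}(2.0892) = +0.063632 -0.565864 = -0.502233
|D^2_{-1,-1}|² = |d^2_{-1,-1}(β)|² = (-0.502233)² = 0.252238 (the z-rotation phases have unit modulus)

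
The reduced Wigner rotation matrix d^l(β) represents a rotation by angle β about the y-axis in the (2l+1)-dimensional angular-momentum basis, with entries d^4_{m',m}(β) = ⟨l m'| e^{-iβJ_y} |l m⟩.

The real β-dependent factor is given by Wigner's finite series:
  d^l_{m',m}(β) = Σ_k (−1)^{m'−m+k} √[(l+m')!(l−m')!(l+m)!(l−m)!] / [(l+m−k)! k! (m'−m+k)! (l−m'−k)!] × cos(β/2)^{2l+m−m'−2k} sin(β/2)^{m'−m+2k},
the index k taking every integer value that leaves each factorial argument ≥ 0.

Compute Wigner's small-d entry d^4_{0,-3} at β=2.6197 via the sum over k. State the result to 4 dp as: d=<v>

d^4_{0,-3}(β=2.6197) via Wigner's sum:
c=cos(2.6197/2)=0.257995, s=sin(2.6197/2)=0.966146; N=√[24·24·1·5040]=1703.830978
The bounds max(0,m−m')=0 and min(l+m,l−m')=1 give 2 terms
  k=0: (−1)^3·1703.8310/(144)·0.2580^5·0.9661^3 = -0.012197
  k=1: (−1)^4·1703.8310/(144)·0.2580^3·0.9661^5 = +0.171046
d^4_{0,-3}(2.6197) = -0.012197 +0.171046 = +0.158849

d=0.1588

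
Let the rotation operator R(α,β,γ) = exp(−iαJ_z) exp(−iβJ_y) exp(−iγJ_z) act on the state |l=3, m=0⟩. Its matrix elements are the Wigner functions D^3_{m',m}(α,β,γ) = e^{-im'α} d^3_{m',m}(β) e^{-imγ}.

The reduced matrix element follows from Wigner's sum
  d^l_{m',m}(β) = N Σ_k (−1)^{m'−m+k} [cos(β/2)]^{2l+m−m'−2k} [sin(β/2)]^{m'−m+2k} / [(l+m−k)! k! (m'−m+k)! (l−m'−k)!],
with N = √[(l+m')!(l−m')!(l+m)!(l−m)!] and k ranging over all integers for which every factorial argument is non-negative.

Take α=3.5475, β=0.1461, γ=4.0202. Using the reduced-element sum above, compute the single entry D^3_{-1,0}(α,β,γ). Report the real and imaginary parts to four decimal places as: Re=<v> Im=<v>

D^3_{-1,0}(3.5475,0.1461,4.0202) = e^{-i·-1·3.5475}·d^3_{-1,0}(0.1461)·e^{-i·0·4.0202}. Compute d first:
c=cos(0.1461/2)=0.997333, s=sin(0.1461/2)=0.072985; N=√[2·24·6·6]=41.569219
The bounds max(0,m−m')=1 and min(l+m,l−m')=3 give 3 terms
  k=1: (−1)^0·41.5692/(12)·0.9973^5·0.0730^1 = +0.249474
  k=2: (−1)^1·41.5692/(4)·0.9973^3·0.0730^3 = -0.004008
  k=3: (−1)^2·41.5692/(12)·0.9973^1·0.0730^5 = +0.000007
d^3_{-1,0}(0.1461) = +0.249474 -0.004008 +0.000007 = +0.245473
Attach z-rotation phases: D = e^{-i(-1)(3.5475)}·(+0.245473)·e^{-i(0)(4.0202)} = -0.225527-0.096926i

Re=-0.2255 Im=-0.0969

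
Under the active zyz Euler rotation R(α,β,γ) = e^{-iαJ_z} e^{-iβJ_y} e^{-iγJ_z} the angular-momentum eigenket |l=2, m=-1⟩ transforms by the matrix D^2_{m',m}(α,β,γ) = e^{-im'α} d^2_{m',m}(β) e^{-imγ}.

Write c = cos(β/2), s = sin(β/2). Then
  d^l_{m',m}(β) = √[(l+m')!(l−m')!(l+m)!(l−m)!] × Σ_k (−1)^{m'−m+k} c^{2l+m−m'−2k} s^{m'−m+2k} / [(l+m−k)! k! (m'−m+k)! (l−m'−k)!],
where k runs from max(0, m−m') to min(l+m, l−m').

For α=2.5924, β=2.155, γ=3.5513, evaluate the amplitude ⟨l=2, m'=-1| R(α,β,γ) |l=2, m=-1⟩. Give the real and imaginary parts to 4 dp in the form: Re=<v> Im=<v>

Re=-0.4670 Im=0.0656

D^2_{-1,-1}(2.5924,2.155,3.5513) = e^{-i·-1·2.5924}·d^2_{-1,-1}(2.155)·e^{-i·-1·3.5513}. Compute d first:
With c≡cos(β/2)=0.473532 and s≡sin(β/2)=0.880777, N=[1·6·1·6]^{1/2}=6.000000
k: max(0,(-1)−(-1))=0 … min(2+(-1),2−(-1))=1
  k=0: (−1)^0·6.0000/(6)·0.4735^4·0.8808^0 = +0.050280
  k=1: (−1)^1·6.0000/(2)·0.4735^2·0.8808^2 = -0.521857
d^2_{-1,-1}(2.155) = +0.050280 -0.521857 = -0.471576
D = (-0.852946+0.521999i)·(-0.471576)·(-0.917237-0.398341i) = -0.466996+0.065565i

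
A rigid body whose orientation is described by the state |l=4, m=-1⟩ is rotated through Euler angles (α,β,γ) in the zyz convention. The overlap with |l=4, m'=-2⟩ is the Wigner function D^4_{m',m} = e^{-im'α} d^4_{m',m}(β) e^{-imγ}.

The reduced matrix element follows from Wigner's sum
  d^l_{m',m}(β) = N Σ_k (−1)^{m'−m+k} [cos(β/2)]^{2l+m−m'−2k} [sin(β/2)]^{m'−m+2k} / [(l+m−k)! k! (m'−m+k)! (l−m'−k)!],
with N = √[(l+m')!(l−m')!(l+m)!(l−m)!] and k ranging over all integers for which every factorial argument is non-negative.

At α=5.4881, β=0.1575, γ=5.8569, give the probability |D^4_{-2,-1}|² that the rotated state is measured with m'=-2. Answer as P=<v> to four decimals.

First d^4_{-2,-1}(β=0.1575), then the phase factors e^{-i(-2)α} and e^{-i(-1)γ}:
c=cos(0.1575/2)=0.996901, s=sin(0.1575/2)=0.078669; N=√[2·720·6·120]=1018.233765
The bounds max(0,m−m')=1 and min(l+m,l−m')=3 give 3 terms
  k=1: (−1)^0·1018.2338/(240)·0.9969^7·0.0787^1 = +0.326589
  k=2: (−1)^1·1018.2338/(48)·0.9969^5·0.0787^3 = -0.010169
  k=3: (−1)^2·1018.2338/(72)·0.9969^3·0.0787^5 = +0.000042
d^4_{-2,-1}(0.1575) = +0.326589 -0.010169 +0.000042 = +0.316462
|D^4_{-2,-1}|² = |d^4_{-2,-1}(β)|² = (+0.316462)² = 0.100148 (the z-rotation phases have unit modulus)

P=0.1001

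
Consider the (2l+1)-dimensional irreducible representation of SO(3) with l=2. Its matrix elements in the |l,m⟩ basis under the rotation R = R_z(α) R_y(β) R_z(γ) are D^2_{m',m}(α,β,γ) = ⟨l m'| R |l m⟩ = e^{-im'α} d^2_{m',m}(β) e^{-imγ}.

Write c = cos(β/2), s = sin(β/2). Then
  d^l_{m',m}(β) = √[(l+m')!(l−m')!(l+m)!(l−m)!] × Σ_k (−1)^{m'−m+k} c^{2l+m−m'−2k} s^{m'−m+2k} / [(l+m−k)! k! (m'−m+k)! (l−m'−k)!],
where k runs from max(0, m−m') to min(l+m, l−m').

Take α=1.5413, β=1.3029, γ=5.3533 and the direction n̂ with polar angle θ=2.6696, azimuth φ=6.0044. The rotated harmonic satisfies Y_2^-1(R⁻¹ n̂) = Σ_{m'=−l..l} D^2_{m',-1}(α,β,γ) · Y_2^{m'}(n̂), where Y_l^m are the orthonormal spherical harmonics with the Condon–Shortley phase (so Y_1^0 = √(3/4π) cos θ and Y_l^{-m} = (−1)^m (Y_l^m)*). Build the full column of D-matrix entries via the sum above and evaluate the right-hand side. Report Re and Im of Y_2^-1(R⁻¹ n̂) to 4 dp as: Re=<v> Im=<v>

Re=-0.2256 Im=0.1066

Need the full column D^2_{m',-1} for m'=−2..2 at α=1.5413, β=1.3029, γ=5.3533.
cos(β/2)=0.795205, sin(β/2)=0.606340
d^2_{-2,-1}: single k=1 term ⇒ +0.609796;  D = -0.335160+0.509429i
d^2_{-1,-1}: k∈[0..1] ⇒ +0.399869 -0.697449 = -0.297580;  D = -0.243670-0.170819i
d^2_{0,-1}: k∈[0..1] ⇒ -0.746844 +0.434214 = -0.312630;  D = -0.186930+0.250589i
d^2_{1,-1}: k∈[0..1] ⇒ +0.697449 -0.135165 = +0.562284;  D = -0.440588-0.349350i
d^2_{2,-1}: single k=0 term ⇒ -0.354534;  D = +0.228371-0.271185i
Y_2^{m'}(θ=2.6696,φ=6.0044) and Σ D·Y over m':
  (-0.3352+0.5094i)·(+0.0678+0.0423i)  (-0.2437-0.1708i)·(-0.3008-0.0861i)  (-0.1869+0.2506i)·(+0.4352+0.0000i)  (-0.4406-0.3493i)·(+0.3008-0.0861i)  (+0.2284-0.2712i)·(+0.0678-0.0423i)
Y_2^-1(R⁻¹ n̂) = -0.225575+0.106600i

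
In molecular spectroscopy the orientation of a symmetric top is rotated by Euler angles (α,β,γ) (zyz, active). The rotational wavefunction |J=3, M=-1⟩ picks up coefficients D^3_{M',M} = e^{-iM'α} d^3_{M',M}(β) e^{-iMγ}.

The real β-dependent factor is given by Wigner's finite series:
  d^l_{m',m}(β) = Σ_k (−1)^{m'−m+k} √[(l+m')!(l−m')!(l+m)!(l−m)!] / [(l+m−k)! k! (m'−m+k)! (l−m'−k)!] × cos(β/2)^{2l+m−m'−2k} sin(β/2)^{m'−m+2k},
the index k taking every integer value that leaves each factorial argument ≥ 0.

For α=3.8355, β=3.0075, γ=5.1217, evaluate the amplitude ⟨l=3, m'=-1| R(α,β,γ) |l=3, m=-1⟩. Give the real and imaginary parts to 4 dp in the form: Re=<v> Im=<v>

First d^3_{-1,-1}(β=3.0075), then the phase factors e^{-i(-1)α} and e^{-i(-1)γ}:
c=cos(3.0075/2)=0.066996, s=sin(3.0075/2)=0.997753; N=√[2·24·2·24]=48.000000
Admissible k: 0..2 (factorial args all ≥0)
  k=0: (−1)^0·48.0000/(48)·0.0670^6·0.9978^0 = +0.000000
  k=1: (−1)^1·48.0000/(6)·0.0670^4·0.9978^2 = -0.000160
  k=2: (−1)^2·48.0000/(8)·0.0670^2·0.9978^4 = +0.026690
d^3_{-1,-1}(3.0075) = +0.000000 -0.000160 +0.026690 = +0.026529
Attach z-rotation phases: D = e^{-i(-1)(3.8355)}·(+0.026529)·e^{-i(-1)(5.1217)} = -0.023682+0.011957i

Re=-0.0237 Im=0.0120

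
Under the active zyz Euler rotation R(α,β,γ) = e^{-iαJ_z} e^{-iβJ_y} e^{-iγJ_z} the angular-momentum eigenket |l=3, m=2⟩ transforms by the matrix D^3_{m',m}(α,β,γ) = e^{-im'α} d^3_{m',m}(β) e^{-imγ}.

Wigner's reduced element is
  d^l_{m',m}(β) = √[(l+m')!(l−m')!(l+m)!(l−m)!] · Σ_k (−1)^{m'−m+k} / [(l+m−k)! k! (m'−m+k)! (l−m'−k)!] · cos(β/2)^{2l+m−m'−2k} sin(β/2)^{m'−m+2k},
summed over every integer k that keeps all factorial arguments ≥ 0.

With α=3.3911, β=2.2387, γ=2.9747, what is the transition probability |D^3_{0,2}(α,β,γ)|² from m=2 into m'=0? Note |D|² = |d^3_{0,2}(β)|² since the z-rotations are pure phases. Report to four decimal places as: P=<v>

P=0.2733

First d^3_{0,2}(β=2.2387), then the phase factors e^{-i(0)α} and e^{-i(2)γ}:
Half-angle: c=0.436267, s=0.899817. N=√(6·6·120·1)=65.726707
k∈{2,3} keeps every argument non-negative
  k=2: (−1)^0·65.7267/(12)·0.4363^4·0.8998^2 = +0.160650
  k=3: (−1)^1·65.7267/(12)·0.4363^2·0.8998^4 = -0.683413
d^3_{0,2}(2.2387) = +0.160650 -0.683413 = -0.522763
|D^3_{0,2}|² = |d^3_{0,2}(β)|² = (-0.522763)² = 0.273281 (the z-rotation phases have unit modulus)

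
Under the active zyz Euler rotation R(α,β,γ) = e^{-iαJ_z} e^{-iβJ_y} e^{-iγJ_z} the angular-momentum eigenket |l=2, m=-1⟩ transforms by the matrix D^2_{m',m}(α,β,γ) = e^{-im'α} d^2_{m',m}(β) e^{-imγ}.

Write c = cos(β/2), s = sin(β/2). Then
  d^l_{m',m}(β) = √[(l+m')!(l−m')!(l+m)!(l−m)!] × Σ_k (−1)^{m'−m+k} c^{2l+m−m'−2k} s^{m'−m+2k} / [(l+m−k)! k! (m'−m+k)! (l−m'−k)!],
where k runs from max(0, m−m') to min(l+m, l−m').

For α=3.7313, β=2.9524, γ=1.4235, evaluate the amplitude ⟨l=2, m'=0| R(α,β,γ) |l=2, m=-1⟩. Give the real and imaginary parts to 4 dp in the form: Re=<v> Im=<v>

Re=0.0332 Im=0.2238

First d^2_{0,-1}(β=2.9524), then the phase factors e^{-i(0)α} and e^{-i(-1)γ}:
c=cos(2.9524/2)=0.094455, s=sin(2.9524/2)=0.995529; N=√[2·2·1·6]=4.898979
k∈{0,1} keeps every argument non-negative
  k=0: (−1)^1·4.8990/(2)·0.0945^3·0.9955^1 = -0.002055
  k=1: (−1)^2·4.8990/(2)·0.0945^1·0.9955^3 = +0.228278
d^2_{0,-1}(2.9524) = -0.002055 +0.228278 = +0.226223
D = (+1.000000+0.000000i)·(+0.226223)·(+0.146764+0.989171i) = +0.033201+0.223773i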